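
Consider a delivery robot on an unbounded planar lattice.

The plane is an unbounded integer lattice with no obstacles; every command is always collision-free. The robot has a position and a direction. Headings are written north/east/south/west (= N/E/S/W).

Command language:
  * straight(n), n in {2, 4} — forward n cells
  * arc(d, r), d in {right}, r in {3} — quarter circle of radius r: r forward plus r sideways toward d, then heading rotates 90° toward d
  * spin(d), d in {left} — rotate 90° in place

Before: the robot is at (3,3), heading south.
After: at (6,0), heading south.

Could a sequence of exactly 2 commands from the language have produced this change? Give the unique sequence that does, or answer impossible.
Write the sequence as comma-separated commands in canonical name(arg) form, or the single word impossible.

spin(left), arc(right, 3)

key: still facing S at the end — net rotation zero over 2 steps
t0: at (3,3), heading south
t=1 spin(left) ⇒ at (3,3), heading east
t=2 arc(right, 3) ⇒ at (6,0), heading south
no other 2-command option fits: unique.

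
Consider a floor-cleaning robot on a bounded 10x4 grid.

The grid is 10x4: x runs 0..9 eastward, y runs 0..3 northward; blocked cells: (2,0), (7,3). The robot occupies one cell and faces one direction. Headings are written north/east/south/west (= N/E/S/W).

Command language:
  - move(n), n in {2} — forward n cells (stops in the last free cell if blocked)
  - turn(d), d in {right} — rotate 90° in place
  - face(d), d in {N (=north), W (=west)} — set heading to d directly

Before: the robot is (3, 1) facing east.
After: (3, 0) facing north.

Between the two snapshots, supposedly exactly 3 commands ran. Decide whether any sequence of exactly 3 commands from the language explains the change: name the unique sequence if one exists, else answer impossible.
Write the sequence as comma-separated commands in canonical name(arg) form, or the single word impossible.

turn(right), move(2), face(N)

key: move(2) runs into the grid edge before its full distance
from: (3, 1) facing east
step 1 (turn(right)): (3, 1) facing south
step 2 (move(2)): (3, 0) facing south
step 3 (face(N)): (3, 0) facing north
all 64 alternatives checked — unique.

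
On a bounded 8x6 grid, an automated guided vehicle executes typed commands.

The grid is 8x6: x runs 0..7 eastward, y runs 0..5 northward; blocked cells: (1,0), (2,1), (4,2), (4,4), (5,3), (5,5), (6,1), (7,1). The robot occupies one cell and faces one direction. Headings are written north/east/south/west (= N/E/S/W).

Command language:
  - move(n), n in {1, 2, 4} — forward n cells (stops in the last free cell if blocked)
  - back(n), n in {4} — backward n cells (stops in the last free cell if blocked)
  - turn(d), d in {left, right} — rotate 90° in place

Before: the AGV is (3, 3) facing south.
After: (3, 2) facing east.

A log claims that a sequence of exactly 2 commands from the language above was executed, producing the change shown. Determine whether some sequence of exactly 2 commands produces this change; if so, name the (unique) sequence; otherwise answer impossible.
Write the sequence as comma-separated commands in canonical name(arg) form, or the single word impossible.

key: running turn(left) before move(1) would end elsewhere — order is forced
start: (3, 3) facing south
t=1 move(1) ⇒ (3, 2) facing south
t=2 turn(left) ⇒ (3, 2) facing east
no rival 2-sequence matches.

move(1), turn(left)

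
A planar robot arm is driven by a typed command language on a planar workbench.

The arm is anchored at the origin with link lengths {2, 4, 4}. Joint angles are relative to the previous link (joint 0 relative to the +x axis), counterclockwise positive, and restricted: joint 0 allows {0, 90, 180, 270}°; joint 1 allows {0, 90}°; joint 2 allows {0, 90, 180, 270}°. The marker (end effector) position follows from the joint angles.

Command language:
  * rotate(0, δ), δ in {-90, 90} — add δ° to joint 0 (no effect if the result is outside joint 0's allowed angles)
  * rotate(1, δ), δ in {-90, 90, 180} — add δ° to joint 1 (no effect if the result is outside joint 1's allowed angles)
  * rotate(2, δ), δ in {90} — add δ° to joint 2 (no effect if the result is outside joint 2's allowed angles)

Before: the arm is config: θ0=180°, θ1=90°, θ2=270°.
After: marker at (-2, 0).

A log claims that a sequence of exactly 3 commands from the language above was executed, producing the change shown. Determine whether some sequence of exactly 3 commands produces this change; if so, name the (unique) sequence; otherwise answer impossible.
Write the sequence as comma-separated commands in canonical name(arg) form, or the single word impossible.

rotate(2, 90), rotate(2, 90), rotate(2, 90)

t0: config: θ0=180°, θ1=90°, θ2=270°
1. rotate(2, 90) → config: θ0=180°, θ1=90°, θ2=0°
2. rotate(2, 90) → config: θ0=180°, θ1=90°, θ2=90°
3. rotate(2, 90) → config: θ0=180°, θ1=90°, θ2=180°
no rival 3-sequence matches.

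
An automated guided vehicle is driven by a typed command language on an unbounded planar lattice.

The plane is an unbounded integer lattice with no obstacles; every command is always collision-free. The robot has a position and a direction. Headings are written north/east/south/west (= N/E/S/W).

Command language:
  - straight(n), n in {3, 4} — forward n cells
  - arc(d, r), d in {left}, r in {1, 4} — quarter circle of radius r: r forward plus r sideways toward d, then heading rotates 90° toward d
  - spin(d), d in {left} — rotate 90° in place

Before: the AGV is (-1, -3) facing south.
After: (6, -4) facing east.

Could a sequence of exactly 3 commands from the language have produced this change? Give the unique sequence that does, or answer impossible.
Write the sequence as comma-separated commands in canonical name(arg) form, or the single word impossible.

key: running straight(3) before arc(left, 1) would end elsewhere — order is forced
t0: (-1, -3) facing south
t=1 arc(left, 1) ⇒ (0, -4) facing east
t=2 straight(3) ⇒ (3, -4) facing east
t=3 straight(3) ⇒ (6, -4) facing east
all 125 alternatives checked — unique.

arc(left, 1), straight(3), straight(3)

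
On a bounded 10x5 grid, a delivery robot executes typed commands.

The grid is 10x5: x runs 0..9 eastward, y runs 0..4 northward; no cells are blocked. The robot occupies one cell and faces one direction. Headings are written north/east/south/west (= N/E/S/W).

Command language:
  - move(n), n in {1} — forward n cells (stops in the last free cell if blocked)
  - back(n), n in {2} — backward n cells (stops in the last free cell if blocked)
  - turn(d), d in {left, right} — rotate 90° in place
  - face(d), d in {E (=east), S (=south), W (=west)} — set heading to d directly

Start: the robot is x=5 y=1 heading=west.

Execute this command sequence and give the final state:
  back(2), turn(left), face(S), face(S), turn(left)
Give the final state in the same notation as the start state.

x=7 y=1 heading=east

from: x=5 y=1 heading=west
1. back(2) → x=7 y=1 heading=west
2. turn(left) → x=7 y=1 heading=south
3. face(S) → x=7 y=1 heading=south
4. face(S) → x=7 y=1 heading=south
5. turn(left) → x=7 y=1 heading=east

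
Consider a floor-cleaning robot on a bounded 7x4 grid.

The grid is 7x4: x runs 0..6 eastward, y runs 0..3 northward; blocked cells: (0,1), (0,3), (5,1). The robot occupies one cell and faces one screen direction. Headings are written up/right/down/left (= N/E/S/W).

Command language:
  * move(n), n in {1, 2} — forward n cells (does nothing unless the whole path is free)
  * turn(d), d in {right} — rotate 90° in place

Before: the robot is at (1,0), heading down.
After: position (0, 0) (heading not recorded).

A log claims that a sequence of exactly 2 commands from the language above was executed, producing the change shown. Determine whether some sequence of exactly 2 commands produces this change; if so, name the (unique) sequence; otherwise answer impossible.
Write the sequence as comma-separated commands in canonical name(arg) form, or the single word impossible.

turn(right), move(1)

key: order matters: swapping turn(right) and move(1) lands elsewhere
begin: at (1,0), heading down
[1] after turn(right): at (1,0), heading left
[2] after move(1): at (0,0), heading left
no rival 2-sequence matches.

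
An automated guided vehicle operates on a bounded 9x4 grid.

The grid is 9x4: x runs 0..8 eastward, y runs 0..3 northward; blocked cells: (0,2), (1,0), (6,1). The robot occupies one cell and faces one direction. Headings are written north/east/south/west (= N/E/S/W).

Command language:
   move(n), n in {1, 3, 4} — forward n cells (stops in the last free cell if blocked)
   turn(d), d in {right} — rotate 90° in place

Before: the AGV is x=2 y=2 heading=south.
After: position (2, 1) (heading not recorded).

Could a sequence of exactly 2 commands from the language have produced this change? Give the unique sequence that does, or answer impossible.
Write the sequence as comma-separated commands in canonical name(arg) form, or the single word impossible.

key: running turn(right) before move(1) would end elsewhere — order is forced
t0: x=2 y=2 heading=south
t=1 move(1) ⇒ x=2 y=1 heading=south
t=2 turn(right) ⇒ x=2 y=1 heading=west
uniquely the one of 16 2-step routes that fits.

move(1), turn(right)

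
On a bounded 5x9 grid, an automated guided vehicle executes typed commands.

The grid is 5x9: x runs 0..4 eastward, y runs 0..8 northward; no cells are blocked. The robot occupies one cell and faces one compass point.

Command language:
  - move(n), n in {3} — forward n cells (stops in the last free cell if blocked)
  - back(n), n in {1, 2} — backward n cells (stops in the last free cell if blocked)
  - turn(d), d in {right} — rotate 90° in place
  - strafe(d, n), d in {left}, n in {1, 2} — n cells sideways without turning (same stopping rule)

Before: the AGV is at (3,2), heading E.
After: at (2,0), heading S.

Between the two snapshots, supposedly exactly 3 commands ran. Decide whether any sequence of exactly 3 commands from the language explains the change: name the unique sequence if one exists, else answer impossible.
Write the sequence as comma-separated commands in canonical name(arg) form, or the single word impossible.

back(1), turn(right), move(3)

key: move(3) runs into the grid edge before its full distance
from: at (3,2), heading E
1. back(1) → at (2,2), heading E
2. turn(right) → at (2,2), heading S
3. move(3) → at (2,0), heading S
uniquely the one of 216 3-step routes that fits.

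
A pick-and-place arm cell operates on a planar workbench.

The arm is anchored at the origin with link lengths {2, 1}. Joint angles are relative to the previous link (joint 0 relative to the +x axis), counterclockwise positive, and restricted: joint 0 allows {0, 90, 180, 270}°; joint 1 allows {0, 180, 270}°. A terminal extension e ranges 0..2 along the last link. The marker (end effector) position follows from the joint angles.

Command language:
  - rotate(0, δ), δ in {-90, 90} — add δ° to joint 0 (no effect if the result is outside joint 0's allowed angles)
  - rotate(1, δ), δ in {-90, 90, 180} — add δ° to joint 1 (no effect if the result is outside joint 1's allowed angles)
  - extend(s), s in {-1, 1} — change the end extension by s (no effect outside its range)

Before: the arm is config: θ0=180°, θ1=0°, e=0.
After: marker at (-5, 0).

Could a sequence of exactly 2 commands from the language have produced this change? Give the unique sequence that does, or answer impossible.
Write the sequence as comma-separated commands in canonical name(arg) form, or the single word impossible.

extend(1), extend(1)

start: config: θ0=180°, θ1=0°, e=0
1. extend(1) → config: θ0=180°, θ1=0°, e=1
2. extend(1) → config: θ0=180°, θ1=0°, e=2
uniquely the one of 49 2-step routes that fits.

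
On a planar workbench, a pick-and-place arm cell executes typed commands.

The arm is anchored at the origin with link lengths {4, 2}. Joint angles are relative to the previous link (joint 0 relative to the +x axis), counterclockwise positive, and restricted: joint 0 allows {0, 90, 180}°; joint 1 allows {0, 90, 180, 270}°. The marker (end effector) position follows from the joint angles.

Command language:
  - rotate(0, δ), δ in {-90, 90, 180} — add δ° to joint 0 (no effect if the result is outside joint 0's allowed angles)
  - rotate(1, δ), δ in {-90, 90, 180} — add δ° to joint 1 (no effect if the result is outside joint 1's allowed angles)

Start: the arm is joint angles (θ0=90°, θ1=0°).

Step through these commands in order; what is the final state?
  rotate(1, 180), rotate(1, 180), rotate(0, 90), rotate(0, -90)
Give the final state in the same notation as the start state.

from: joint angles (θ0=90°, θ1=0°)
t=1 rotate(1, 180) ⇒ joint angles (θ0=90°, θ1=180°)
t=2 rotate(1, 180) ⇒ joint angles (θ0=90°, θ1=0°)
t=3 rotate(0, 90) ⇒ joint angles (θ0=180°, θ1=0°)
t=4 rotate(0, -90) ⇒ joint angles (θ0=90°, θ1=0°)

joint angles (θ0=90°, θ1=0°)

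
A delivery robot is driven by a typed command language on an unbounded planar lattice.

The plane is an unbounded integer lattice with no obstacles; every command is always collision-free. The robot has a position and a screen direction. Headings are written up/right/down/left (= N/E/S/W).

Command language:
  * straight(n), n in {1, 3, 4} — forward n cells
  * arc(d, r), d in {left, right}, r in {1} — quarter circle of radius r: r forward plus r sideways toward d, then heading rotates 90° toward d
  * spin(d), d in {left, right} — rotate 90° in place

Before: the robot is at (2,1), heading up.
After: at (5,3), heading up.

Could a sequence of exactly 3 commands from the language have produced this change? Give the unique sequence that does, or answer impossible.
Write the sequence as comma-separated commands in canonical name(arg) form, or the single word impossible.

arc(right, 1), straight(1), arc(left, 1)

key: order matters: swapping arc(right, 1) and arc(left, 1) lands elsewhere
initial: at (2,1), heading up
1. arc(right, 1) → at (3,2), heading right
2. straight(1) → at (4,2), heading right
3. arc(left, 1) → at (5,3), heading up
no rival 3-sequence matches.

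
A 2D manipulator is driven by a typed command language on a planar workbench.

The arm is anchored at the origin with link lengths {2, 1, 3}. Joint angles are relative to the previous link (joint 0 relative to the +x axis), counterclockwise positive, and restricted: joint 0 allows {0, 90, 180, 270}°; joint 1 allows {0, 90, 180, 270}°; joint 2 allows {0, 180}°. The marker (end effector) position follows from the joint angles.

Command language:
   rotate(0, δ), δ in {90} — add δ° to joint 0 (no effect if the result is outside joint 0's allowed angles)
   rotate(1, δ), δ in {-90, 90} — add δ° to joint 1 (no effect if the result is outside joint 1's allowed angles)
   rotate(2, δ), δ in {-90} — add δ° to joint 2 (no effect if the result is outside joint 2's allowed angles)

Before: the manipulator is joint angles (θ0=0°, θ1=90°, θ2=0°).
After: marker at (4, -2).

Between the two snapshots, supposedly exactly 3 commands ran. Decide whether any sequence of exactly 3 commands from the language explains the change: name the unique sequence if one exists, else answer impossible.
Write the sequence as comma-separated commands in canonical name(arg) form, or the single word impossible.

start: joint angles (θ0=0°, θ1=90°, θ2=0°)
t=1 rotate(0, 90) ⇒ joint angles (θ0=90°, θ1=90°, θ2=0°)
t=2 rotate(0, 90) ⇒ joint angles (θ0=180°, θ1=90°, θ2=0°)
t=3 rotate(0, 90) ⇒ joint angles (θ0=270°, θ1=90°, θ2=0°)
uniquely the one of 64 3-step routes that fits.

rotate(0, 90), rotate(0, 90), rotate(0, 90)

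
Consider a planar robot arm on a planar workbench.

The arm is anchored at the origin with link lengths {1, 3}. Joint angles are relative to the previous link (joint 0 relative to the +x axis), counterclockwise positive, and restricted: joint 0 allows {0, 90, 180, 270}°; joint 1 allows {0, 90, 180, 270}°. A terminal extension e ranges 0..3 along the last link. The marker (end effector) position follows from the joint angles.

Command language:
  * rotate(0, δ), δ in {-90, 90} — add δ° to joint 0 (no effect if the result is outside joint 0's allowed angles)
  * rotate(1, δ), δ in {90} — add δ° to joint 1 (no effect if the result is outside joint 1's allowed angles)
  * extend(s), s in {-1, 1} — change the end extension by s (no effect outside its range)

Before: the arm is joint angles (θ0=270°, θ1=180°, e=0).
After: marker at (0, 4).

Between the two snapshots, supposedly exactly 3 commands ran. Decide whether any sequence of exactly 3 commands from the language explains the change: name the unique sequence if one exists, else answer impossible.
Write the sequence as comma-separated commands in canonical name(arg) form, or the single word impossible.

extend(-1), extend(1), extend(1)

key: order matters: swapping extend(-1) and extend(1) lands elsewhere
from: joint angles (θ0=270°, θ1=180°, e=0)
step 1 (extend(-1)): joint angles (θ0=270°, θ1=180°, e=0)
step 2 (extend(1)): joint angles (θ0=270°, θ1=180°, e=1)
step 3 (extend(1)): joint angles (θ0=270°, θ1=180°, e=2)
no other 3-command option fits: unique.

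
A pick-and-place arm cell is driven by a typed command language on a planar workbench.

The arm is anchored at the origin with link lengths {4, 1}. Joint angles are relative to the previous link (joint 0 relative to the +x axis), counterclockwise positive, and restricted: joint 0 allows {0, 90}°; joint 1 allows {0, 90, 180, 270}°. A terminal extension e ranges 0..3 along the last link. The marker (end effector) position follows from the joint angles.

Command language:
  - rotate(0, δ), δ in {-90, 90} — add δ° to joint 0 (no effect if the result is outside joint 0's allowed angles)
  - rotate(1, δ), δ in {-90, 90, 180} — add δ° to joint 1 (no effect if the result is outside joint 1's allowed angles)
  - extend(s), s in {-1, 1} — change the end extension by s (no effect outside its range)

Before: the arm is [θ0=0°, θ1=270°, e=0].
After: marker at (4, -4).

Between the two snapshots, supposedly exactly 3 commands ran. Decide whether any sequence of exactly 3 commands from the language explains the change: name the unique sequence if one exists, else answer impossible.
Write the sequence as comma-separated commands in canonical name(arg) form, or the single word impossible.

extend(1), extend(1), extend(1)

from: [θ0=0°, θ1=270°, e=0]
1. extend(1) → [θ0=0°, θ1=270°, e=1]
2. extend(1) → [θ0=0°, θ1=270°, e=2]
3. extend(1) → [θ0=0°, θ1=270°, e=3]
all 343 alternatives checked — unique.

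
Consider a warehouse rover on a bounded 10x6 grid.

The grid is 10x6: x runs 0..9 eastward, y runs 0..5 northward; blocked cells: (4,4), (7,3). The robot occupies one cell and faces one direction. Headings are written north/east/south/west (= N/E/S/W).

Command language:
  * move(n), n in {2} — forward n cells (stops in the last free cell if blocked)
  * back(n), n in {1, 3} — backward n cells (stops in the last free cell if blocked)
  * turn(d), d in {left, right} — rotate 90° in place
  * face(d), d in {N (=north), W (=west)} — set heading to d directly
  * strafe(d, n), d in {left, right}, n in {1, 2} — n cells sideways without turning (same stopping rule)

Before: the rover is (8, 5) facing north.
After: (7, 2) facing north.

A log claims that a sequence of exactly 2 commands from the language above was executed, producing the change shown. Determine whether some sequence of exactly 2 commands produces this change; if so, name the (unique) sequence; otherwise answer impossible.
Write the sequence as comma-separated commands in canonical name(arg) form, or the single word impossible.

key: heading stays N — no command in the sequence turns
from: (8, 5) facing north
t=1 back(3) ⇒ (8, 2) facing north
t=2 strafe(left, 1) ⇒ (7, 2) facing north
no other 2-command option fits: unique.

back(3), strafe(left, 1)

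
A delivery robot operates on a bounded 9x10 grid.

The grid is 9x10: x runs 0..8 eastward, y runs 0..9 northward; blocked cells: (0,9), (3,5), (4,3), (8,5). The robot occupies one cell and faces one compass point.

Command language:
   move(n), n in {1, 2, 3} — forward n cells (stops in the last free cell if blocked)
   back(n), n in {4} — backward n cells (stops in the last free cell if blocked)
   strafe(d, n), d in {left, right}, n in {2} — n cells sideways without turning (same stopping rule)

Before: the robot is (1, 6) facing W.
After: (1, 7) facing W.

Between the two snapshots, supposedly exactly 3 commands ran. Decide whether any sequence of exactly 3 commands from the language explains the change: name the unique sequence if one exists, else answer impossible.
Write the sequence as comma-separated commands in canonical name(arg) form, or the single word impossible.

key: heading stays W — no command in the sequence turns
begin: (1, 6) facing W
step 1 (strafe(right, 2)): (1, 8) facing W
step 2 (strafe(right, 2)): (1, 9) facing W
step 3 (strafe(left, 2)): (1, 7) facing W
uniquely the one of 216 3-step routes that fits.

strafe(right, 2), strafe(right, 2), strafe(left, 2)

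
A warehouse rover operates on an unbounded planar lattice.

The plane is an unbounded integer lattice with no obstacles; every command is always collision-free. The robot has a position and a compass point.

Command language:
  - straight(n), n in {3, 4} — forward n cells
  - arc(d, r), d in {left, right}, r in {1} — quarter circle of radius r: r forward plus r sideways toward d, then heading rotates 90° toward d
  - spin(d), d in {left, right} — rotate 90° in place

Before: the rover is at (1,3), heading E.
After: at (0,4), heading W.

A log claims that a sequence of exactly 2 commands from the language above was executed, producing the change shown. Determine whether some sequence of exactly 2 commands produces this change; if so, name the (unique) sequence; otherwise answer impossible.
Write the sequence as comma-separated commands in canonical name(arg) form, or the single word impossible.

spin(left), arc(left, 1)

key: running arc(left, 1) before spin(left) would end elsewhere — order is forced
start: at (1,3), heading E
t=1 spin(left) ⇒ at (1,3), heading N
t=2 arc(left, 1) ⇒ at (0,4), heading W
no rival 2-sequence matches.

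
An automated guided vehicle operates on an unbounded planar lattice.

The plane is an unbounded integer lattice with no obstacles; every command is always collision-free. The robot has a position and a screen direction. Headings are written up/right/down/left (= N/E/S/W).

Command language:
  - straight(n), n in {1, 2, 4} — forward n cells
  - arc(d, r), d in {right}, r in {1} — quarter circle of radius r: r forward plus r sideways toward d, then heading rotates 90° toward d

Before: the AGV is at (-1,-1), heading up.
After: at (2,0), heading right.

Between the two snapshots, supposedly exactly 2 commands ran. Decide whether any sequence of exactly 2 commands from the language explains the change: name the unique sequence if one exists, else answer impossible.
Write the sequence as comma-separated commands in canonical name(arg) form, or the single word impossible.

key: running straight(2) before arc(right, 1) would end elsewhere — order is forced
start: at (-1,-1), heading up
step 1 (arc(right, 1)): at (0,0), heading right
step 2 (straight(2)): at (2,0), heading right
no rival 2-sequence matches.

arc(right, 1), straight(2)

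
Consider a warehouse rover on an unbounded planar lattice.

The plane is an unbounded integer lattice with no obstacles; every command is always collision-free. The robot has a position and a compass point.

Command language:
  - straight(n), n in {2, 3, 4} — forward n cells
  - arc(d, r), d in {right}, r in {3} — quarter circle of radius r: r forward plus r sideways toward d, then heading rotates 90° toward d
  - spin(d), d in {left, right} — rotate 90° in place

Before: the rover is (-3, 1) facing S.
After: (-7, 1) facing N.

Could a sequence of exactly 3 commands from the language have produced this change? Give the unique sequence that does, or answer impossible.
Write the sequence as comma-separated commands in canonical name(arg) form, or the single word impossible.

key: position moved to (-7,1) AND the heading swung to N — translation plus rotation needed
initial: (-3, 1) facing S
t=1 spin(right) ⇒ (-3, 1) facing W
t=2 straight(4) ⇒ (-7, 1) facing W
t=3 spin(right) ⇒ (-7, 1) facing N
all 216 alternatives checked — unique.

spin(right), straight(4), spin(right)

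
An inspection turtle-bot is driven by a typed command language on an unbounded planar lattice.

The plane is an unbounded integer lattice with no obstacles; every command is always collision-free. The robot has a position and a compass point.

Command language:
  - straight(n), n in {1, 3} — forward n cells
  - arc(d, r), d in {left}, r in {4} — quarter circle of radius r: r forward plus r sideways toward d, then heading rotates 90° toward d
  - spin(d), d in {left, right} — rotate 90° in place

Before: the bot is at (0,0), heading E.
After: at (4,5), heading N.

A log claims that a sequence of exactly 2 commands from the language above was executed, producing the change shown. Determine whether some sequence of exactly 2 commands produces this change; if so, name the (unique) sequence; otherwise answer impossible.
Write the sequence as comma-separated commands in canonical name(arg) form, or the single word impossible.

arc(left, 4), straight(1)

key: order matters: swapping arc(left, 4) and straight(1) lands elsewhere
begin: at (0,0), heading E
1. arc(left, 4) → at (4,4), heading N
2. straight(1) → at (4,5), heading N
uniquely the one of 25 2-step routes that fits.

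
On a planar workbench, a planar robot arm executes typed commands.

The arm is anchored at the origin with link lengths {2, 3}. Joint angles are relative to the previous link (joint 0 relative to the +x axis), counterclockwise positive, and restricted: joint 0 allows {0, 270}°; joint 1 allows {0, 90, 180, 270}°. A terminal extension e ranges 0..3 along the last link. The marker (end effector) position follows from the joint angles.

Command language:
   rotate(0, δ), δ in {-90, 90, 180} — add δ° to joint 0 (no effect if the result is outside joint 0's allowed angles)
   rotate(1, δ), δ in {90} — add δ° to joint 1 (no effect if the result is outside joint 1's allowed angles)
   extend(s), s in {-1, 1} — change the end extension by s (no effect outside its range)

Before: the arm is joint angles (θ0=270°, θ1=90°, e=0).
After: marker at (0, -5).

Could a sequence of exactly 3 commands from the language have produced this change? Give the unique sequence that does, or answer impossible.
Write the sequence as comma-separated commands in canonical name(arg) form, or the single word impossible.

t0: joint angles (θ0=270°, θ1=90°, e=0)
[1] after rotate(1, 90): joint angles (θ0=270°, θ1=180°, e=0)
[2] after rotate(1, 90): joint angles (θ0=270°, θ1=270°, e=0)
[3] after rotate(1, 90): joint angles (θ0=270°, θ1=0°, e=0)
uniquely the one of 216 3-step routes that fits.

rotate(1, 90), rotate(1, 90), rotate(1, 90)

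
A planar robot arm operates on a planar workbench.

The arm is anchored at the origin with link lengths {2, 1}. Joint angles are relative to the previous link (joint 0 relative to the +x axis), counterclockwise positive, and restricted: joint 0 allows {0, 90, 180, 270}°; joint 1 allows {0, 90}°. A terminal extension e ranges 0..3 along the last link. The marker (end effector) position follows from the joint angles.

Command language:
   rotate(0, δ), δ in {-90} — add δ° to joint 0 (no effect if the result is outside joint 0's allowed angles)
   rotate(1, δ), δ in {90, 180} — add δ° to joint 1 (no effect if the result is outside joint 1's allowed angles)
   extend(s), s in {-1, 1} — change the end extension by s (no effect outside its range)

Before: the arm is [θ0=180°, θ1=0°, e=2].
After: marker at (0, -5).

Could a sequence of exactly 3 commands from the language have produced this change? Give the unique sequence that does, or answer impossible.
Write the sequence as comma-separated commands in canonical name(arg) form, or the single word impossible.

begin: [θ0=180°, θ1=0°, e=2]
t=1 rotate(0, -90) ⇒ [θ0=90°, θ1=0°, e=2]
t=2 rotate(0, -90) ⇒ [θ0=0°, θ1=0°, e=2]
t=3 rotate(0, -90) ⇒ [θ0=270°, θ1=0°, e=2]
uniquely the one of 125 3-step routes that fits.

rotate(0, -90), rotate(0, -90), rotate(0, -90)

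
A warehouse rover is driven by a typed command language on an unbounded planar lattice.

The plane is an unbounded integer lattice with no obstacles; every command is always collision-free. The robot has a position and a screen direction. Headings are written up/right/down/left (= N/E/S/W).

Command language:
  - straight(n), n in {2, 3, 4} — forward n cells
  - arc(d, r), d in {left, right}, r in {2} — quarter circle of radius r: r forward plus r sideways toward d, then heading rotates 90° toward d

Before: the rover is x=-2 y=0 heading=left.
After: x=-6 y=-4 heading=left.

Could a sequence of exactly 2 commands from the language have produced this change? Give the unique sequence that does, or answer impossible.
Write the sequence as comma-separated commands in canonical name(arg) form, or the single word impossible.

arc(left, 2), arc(right, 2)

key: still facing W at the end — net rotation zero over 2 steps
start: x=-2 y=0 heading=left
t=1 arc(left, 2) ⇒ x=-4 y=-2 heading=down
t=2 arc(right, 2) ⇒ x=-6 y=-4 heading=left
all 25 alternatives checked — unique.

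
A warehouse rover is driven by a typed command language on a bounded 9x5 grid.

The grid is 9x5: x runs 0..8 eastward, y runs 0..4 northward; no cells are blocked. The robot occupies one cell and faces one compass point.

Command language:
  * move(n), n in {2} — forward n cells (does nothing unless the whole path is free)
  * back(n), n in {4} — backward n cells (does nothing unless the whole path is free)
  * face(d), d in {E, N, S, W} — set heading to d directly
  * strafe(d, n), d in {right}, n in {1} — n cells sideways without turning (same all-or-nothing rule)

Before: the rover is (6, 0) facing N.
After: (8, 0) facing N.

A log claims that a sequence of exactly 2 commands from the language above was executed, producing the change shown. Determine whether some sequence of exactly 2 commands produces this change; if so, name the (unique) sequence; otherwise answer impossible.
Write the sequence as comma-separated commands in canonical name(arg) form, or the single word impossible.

strafe(right, 1), strafe(right, 1)

key: heading stays N — no command in the sequence turns
begin: (6, 0) facing N
1. strafe(right, 1) → (7, 0) facing N
2. strafe(right, 1) → (8, 0) facing N
no rival 2-sequence matches.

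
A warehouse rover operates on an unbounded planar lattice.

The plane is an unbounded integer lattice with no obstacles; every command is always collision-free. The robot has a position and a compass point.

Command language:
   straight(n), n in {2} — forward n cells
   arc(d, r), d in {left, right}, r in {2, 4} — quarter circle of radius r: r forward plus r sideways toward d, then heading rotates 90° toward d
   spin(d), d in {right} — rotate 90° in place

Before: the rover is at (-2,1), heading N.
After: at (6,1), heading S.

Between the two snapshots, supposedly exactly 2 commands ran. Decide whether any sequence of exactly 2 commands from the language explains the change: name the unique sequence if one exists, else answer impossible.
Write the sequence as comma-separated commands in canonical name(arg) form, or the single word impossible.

arc(right, 4), arc(right, 4)

key: cell and facing (now S) both changed — the 2 commands mix motion and turning
initial: at (-2,1), heading N
t=1 arc(right, 4) ⇒ at (2,5), heading E
t=2 arc(right, 4) ⇒ at (6,1), heading S
uniquely the one of 36 2-step routes that fits.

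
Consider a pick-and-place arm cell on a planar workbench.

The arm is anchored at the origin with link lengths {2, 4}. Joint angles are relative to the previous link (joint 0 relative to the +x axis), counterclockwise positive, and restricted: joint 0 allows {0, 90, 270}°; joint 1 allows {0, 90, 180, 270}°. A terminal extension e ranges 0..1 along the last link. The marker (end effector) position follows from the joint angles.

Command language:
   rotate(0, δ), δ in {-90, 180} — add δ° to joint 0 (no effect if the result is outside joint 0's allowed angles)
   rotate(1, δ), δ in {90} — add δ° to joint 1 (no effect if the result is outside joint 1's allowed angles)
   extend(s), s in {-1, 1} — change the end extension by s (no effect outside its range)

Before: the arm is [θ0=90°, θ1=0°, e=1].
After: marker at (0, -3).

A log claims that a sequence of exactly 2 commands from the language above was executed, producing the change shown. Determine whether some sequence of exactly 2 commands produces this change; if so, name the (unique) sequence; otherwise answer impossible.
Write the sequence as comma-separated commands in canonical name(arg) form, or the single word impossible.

rotate(1, 90), rotate(1, 90)

from: [θ0=90°, θ1=0°, e=1]
1. rotate(1, 90) → [θ0=90°, θ1=90°, e=1]
2. rotate(1, 90) → [θ0=90°, θ1=180°, e=1]
all 25 alternatives checked — unique.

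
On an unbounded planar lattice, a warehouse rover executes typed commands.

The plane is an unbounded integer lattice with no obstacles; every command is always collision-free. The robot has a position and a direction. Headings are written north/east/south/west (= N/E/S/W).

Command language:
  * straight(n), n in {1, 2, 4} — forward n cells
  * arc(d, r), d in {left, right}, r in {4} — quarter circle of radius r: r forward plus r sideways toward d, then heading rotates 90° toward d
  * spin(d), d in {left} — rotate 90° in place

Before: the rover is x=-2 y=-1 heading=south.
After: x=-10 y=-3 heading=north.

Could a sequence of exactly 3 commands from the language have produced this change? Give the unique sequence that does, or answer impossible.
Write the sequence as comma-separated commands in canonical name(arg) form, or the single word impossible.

straight(2), arc(right, 4), arc(right, 4)

key: position moved to (-10,-3) AND the heading swung to N — translation plus rotation needed
from: x=-2 y=-1 heading=south
[1] after straight(2): x=-2 y=-3 heading=south
[2] after arc(right, 4): x=-6 y=-7 heading=west
[3] after arc(right, 4): x=-10 y=-3 heading=north
no other 3-command option fits: unique.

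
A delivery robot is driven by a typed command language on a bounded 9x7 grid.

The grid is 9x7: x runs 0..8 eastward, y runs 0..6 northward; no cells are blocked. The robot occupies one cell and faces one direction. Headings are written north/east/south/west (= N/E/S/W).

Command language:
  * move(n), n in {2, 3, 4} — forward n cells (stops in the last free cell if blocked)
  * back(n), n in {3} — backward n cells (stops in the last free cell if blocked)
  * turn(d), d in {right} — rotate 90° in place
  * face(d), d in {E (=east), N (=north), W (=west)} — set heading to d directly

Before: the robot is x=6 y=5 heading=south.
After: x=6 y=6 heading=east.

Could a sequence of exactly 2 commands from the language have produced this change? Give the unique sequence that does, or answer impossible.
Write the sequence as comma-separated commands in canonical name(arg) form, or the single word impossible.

back(3), face(E)

key: running face(E) before back(3) would end elsewhere — order is forced
from: x=6 y=5 heading=south
t=1 back(3) ⇒ x=6 y=6 heading=south
t=2 face(E) ⇒ x=6 y=6 heading=east
no other 2-command option fits: unique.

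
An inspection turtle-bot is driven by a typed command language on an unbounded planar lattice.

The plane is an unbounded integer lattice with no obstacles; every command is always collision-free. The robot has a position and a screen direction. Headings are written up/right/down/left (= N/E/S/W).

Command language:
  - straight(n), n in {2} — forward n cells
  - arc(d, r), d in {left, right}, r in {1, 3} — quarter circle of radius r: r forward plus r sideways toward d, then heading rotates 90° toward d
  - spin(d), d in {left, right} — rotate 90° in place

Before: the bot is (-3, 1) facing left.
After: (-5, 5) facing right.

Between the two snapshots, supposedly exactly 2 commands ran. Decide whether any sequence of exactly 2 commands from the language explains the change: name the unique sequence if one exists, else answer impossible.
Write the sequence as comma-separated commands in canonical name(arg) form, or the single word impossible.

key: position moved to (-5,5) AND the heading swung to E — translation plus rotation needed
start: (-3, 1) facing left
t=1 arc(right, 3) ⇒ (-6, 4) facing up
t=2 arc(right, 1) ⇒ (-5, 5) facing right
no other 2-command option fits: unique.

arc(right, 3), arc(right, 1)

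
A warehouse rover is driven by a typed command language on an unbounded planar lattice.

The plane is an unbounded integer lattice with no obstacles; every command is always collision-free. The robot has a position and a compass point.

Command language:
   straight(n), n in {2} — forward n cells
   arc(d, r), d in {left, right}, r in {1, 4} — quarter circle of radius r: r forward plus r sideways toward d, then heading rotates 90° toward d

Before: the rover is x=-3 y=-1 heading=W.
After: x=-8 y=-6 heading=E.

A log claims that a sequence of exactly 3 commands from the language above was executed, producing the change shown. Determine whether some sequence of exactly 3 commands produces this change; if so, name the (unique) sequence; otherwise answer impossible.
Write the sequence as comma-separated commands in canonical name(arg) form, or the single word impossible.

key: running arc(left, 1) before straight(2) would end elsewhere — order is forced
initial: x=-3 y=-1 heading=W
step 1 (straight(2)): x=-5 y=-1 heading=W
step 2 (arc(left, 4)): x=-9 y=-5 heading=S
step 3 (arc(left, 1)): x=-8 y=-6 heading=E
all 125 alternatives checked — unique.

straight(2), arc(left, 4), arc(left, 1)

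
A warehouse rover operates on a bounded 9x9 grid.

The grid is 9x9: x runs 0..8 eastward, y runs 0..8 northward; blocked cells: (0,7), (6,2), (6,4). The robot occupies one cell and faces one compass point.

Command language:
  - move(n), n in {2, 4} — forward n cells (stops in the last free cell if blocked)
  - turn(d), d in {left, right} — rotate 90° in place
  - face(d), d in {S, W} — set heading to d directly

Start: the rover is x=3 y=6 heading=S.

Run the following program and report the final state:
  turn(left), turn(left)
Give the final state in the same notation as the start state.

x=3 y=6 heading=N

begin: x=3 y=6 heading=S
[1] after turn(left): x=3 y=6 heading=E
[2] after turn(left): x=3 y=6 heading=N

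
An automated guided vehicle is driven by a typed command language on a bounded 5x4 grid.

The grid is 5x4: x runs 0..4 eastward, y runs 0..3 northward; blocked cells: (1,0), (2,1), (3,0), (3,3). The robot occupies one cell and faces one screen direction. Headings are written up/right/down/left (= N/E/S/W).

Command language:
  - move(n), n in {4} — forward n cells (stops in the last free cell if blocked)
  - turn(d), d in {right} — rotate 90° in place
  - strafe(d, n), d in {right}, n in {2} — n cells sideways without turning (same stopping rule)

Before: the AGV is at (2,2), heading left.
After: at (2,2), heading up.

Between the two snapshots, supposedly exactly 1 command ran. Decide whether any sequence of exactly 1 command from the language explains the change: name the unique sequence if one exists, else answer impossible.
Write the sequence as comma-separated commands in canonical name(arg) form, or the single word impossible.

key: parked at (2,2) the whole time — nothing moves the robot
start: at (2,2), heading left
step 1 (turn(right)): at (2,2), heading up
all 3 alternatives checked — unique.

turn(right)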